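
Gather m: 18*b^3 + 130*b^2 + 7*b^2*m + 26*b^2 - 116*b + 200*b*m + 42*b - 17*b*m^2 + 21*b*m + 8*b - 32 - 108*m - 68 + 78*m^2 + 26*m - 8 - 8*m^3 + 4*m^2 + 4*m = 18*b^3 + 156*b^2 - 66*b - 8*m^3 + m^2*(82 - 17*b) + m*(7*b^2 + 221*b - 78) - 108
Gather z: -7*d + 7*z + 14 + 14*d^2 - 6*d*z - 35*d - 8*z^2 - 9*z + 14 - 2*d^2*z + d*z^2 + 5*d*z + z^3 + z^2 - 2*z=14*d^2 - 42*d + z^3 + z^2*(d - 7) + z*(-2*d^2 - d - 4) + 28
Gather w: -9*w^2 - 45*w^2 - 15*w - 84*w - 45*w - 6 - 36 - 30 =-54*w^2 - 144*w - 72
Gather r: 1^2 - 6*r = 1 - 6*r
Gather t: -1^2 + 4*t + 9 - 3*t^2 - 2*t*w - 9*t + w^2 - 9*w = -3*t^2 + t*(-2*w - 5) + w^2 - 9*w + 8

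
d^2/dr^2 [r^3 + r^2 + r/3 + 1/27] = 6*r + 2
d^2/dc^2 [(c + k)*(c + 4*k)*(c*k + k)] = 2*k*(3*c + 5*k + 1)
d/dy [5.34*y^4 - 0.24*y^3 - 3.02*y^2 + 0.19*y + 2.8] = 21.36*y^3 - 0.72*y^2 - 6.04*y + 0.19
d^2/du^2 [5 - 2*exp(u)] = -2*exp(u)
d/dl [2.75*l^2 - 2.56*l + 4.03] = 5.5*l - 2.56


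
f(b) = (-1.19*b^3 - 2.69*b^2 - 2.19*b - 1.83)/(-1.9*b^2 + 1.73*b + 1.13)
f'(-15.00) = 0.61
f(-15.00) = -7.61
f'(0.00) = 0.54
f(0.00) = -1.62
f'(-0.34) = 36.90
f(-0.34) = -4.19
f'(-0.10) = 2.13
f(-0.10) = -1.74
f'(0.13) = -0.70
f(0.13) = -1.64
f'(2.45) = -2.40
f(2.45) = 6.77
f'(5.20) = 0.39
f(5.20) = 6.14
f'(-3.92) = 0.52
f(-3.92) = -1.06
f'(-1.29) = 0.62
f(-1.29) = 0.22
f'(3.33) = -0.29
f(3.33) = 5.85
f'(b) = (3.8*b - 1.73)*(-1.19*b^3 - 2.69*b^2 - 2.19*b - 1.83)/(-1.9*b^2 + 1.73*b + 1.13)^2 + (-3.57*b^2 - 5.38*b - 2.19)/(-1.9*b^2 + 1.73*b + 1.13) = (2.261*b^4 - 4.1174*b^3 - 12.8488*b^2 - 13.0334*b + 0.6912)/(3.61*b^4 - 6.574*b^3 - 1.3011*b^2 + 3.9098*b + 1.2769)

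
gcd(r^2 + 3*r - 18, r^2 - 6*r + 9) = r - 3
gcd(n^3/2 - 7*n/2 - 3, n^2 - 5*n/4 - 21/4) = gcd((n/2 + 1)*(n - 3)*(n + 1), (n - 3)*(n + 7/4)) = n - 3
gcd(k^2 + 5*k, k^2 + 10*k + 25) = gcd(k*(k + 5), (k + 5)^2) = k + 5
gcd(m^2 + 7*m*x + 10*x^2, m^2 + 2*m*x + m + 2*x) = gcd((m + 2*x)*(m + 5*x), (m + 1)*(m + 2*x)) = m + 2*x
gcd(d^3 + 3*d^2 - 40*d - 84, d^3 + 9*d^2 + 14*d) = d^2 + 9*d + 14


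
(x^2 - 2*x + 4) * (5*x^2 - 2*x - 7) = 5*x^4 - 12*x^3 + 17*x^2 + 6*x - 28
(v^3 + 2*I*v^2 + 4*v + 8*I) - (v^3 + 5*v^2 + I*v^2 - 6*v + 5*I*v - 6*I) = -5*v^2 + I*v^2 + 10*v - 5*I*v + 14*I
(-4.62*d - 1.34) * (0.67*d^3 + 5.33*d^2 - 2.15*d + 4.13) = -3.0954*d^4 - 25.5224*d^3 + 2.7908*d^2 - 16.1996*d - 5.5342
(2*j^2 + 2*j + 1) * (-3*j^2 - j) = -6*j^4 - 8*j^3 - 5*j^2 - j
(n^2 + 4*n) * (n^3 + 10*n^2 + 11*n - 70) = n^5 + 14*n^4 + 51*n^3 - 26*n^2 - 280*n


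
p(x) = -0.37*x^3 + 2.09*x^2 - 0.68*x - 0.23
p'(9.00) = -52.97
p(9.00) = -106.79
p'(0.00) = -0.68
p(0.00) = -0.23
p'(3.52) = 0.28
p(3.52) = 7.14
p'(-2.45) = -17.58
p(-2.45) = 19.42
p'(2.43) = 2.92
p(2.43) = 5.15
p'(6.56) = -21.03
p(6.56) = -19.20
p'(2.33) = 3.03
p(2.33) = 4.85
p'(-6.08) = -67.13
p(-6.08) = 164.32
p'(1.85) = 3.25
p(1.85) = 3.32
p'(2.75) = 2.42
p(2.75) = 6.01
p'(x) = -1.11*x^2 + 4.18*x - 0.68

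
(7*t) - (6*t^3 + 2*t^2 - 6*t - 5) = -6*t^3 - 2*t^2 + 13*t + 5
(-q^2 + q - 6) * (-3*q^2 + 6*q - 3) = 3*q^4 - 9*q^3 + 27*q^2 - 39*q + 18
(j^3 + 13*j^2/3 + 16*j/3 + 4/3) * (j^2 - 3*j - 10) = j^5 + 4*j^4/3 - 53*j^3/3 - 58*j^2 - 172*j/3 - 40/3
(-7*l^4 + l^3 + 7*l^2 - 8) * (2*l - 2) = -14*l^5 + 16*l^4 + 12*l^3 - 14*l^2 - 16*l + 16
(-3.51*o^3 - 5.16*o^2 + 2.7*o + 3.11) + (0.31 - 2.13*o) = -3.51*o^3 - 5.16*o^2 + 0.57*o + 3.42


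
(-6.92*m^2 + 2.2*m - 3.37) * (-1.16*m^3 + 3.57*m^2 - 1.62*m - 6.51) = 8.0272*m^5 - 27.2564*m^4 + 22.9736*m^3 + 29.4543*m^2 - 8.8626*m + 21.9387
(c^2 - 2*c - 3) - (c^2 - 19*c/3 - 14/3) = 13*c/3 + 5/3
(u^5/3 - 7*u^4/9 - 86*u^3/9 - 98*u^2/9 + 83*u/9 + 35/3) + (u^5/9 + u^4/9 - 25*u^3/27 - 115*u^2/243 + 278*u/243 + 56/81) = 4*u^5/9 - 2*u^4/3 - 283*u^3/27 - 2761*u^2/243 + 2519*u/243 + 1001/81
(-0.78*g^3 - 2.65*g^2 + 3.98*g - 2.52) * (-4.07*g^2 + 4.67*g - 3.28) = 3.1746*g^5 + 7.1429*g^4 - 26.0157*g^3 + 37.535*g^2 - 24.8228*g + 8.2656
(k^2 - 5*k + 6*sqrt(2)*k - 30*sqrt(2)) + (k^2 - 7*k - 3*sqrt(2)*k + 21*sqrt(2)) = 2*k^2 - 12*k + 3*sqrt(2)*k - 9*sqrt(2)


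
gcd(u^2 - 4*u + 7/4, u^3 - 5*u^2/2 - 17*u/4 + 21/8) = u^2 - 4*u + 7/4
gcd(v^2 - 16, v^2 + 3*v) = 1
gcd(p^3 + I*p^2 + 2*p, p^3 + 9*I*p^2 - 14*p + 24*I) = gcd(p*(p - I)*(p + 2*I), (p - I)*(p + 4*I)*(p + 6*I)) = p - I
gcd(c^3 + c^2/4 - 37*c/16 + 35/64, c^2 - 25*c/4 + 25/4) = c - 5/4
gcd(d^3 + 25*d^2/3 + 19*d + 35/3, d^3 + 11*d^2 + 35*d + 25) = d^2 + 6*d + 5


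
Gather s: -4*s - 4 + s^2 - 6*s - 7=s^2 - 10*s - 11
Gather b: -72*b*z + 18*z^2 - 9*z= -72*b*z + 18*z^2 - 9*z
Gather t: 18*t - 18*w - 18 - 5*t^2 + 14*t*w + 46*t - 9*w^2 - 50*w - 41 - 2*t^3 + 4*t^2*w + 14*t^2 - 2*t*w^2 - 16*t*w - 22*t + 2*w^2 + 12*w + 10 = -2*t^3 + t^2*(4*w + 9) + t*(-2*w^2 - 2*w + 42) - 7*w^2 - 56*w - 49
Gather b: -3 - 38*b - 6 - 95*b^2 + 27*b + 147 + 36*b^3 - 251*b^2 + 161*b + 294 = 36*b^3 - 346*b^2 + 150*b + 432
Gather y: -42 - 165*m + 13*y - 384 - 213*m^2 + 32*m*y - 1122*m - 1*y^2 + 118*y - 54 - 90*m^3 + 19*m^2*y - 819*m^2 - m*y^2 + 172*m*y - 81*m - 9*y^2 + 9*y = -90*m^3 - 1032*m^2 - 1368*m + y^2*(-m - 10) + y*(19*m^2 + 204*m + 140) - 480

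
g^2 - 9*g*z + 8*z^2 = (g - 8*z)*(g - z)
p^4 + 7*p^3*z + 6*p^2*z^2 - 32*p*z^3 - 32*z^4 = (p - 2*z)*(p + z)*(p + 4*z)^2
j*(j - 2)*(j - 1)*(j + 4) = j^4 + j^3 - 10*j^2 + 8*j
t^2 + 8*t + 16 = (t + 4)^2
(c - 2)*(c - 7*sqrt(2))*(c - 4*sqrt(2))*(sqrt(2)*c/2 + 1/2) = sqrt(2)*c^4/2 - 21*c^3/2 - sqrt(2)*c^3 + 21*c^2 + 45*sqrt(2)*c^2/2 - 45*sqrt(2)*c + 28*c - 56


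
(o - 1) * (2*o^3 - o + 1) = 2*o^4 - 2*o^3 - o^2 + 2*o - 1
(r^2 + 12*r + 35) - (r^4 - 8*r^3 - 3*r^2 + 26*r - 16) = -r^4 + 8*r^3 + 4*r^2 - 14*r + 51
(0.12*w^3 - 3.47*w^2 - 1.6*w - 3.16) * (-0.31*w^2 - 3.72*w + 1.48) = -0.0372*w^5 + 0.6293*w^4 + 13.582*w^3 + 1.796*w^2 + 9.3872*w - 4.6768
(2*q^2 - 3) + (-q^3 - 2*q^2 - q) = -q^3 - q - 3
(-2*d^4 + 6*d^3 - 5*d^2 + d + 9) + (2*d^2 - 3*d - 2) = -2*d^4 + 6*d^3 - 3*d^2 - 2*d + 7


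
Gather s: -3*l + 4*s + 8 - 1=-3*l + 4*s + 7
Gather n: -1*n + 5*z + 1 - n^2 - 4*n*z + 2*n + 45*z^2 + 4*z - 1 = -n^2 + n*(1 - 4*z) + 45*z^2 + 9*z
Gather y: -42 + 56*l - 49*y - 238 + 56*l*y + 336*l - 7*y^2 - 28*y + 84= 392*l - 7*y^2 + y*(56*l - 77) - 196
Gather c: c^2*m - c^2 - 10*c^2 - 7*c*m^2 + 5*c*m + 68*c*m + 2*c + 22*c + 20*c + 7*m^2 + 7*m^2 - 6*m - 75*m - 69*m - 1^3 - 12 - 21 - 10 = c^2*(m - 11) + c*(-7*m^2 + 73*m + 44) + 14*m^2 - 150*m - 44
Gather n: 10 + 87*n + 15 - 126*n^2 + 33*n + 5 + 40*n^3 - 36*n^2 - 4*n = 40*n^3 - 162*n^2 + 116*n + 30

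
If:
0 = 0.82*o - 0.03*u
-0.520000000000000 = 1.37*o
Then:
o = -0.38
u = -10.37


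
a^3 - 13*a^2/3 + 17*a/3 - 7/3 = (a - 7/3)*(a - 1)^2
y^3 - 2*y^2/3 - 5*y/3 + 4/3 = (y - 1)^2*(y + 4/3)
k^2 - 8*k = k*(k - 8)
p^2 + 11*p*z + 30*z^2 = (p + 5*z)*(p + 6*z)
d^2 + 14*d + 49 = (d + 7)^2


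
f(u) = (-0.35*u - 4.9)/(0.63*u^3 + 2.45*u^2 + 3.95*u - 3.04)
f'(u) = (-0.35*u - 4.9)*(-1.89*u^2 - 4.9*u - 3.95)/(0.63*u^3 + 2.45*u^2 + 3.95*u - 3.04)^2 - 0.35/(0.63*u^3 + 2.45*u^2 + 3.95*u - 3.04) = (0.441*u^3 + 10.1185*u^2 + 24.01*u + 20.419)/(0.3969*u^6 + 3.087*u^5 + 10.9795*u^4 + 15.5246*u^3 + 0.7065*u^2 - 24.016*u + 9.2416)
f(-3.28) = 0.32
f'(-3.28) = 0.25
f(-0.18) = 1.32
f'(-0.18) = 1.22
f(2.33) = -0.21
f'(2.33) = 0.18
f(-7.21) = 0.02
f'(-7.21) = 0.01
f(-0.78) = 0.94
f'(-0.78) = 0.31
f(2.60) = -0.17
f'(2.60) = 0.13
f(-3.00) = 0.39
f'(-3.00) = 0.28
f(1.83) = -0.34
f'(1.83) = 0.38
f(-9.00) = 0.01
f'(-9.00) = 0.00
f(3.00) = -0.12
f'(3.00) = 0.09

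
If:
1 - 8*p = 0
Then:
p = 1/8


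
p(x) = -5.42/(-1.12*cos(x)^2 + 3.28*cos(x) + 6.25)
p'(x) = -5.42*(-2.24*sin(x)*cos(x) + 3.28*sin(x))/(-1.12*cos(x)^2 + 3.28*cos(x) + 6.25)^2 = (12.1408*cos(x) - 17.7776)*sin(x)/(-1.12*cos(x)^2 + 3.28*cos(x) + 6.25)^2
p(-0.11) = -0.64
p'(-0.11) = 0.01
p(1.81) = -1.00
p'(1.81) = -0.69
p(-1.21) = -0.75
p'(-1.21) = 0.24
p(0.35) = -0.65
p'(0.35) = -0.03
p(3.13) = -2.93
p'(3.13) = -0.10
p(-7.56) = -0.76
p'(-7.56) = 0.27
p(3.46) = -2.55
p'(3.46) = 2.03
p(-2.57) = -2.01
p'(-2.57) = 2.08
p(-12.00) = -0.66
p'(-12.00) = -0.06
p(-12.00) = -0.66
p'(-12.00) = -0.06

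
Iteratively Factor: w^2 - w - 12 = (w - 4)*(w + 3)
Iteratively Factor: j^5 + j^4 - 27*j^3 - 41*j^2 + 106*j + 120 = (j + 3)*(j^4 - 2*j^3 - 21*j^2 + 22*j + 40) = (j + 3)*(j + 4)*(j^3 - 6*j^2 + 3*j + 10) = (j - 5)*(j + 3)*(j + 4)*(j^2 - j - 2) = (j - 5)*(j + 1)*(j + 3)*(j + 4)*(j - 2)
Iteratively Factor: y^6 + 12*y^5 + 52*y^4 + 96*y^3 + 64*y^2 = (y + 2)*(y^5 + 10*y^4 + 32*y^3 + 32*y^2) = (y + 2)*(y + 4)*(y^4 + 6*y^3 + 8*y^2) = (y + 2)*(y + 4)^2*(y^3 + 2*y^2) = y*(y + 2)*(y + 4)^2*(y^2 + 2*y) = y*(y + 2)^2*(y + 4)^2*(y)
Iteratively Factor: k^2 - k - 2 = (k - 2)*(k + 1)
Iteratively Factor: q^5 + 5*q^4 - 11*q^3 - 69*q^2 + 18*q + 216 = (q + 4)*(q^4 + q^3 - 15*q^2 - 9*q + 54) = (q - 3)*(q + 4)*(q^3 + 4*q^2 - 3*q - 18) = (q - 3)*(q - 2)*(q + 4)*(q^2 + 6*q + 9) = (q - 3)*(q - 2)*(q + 3)*(q + 4)*(q + 3)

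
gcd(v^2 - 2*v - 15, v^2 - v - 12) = v + 3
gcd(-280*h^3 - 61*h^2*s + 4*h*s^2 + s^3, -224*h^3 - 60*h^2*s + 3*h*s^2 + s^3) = -56*h^2 - h*s + s^2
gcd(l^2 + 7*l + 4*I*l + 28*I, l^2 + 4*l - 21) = l + 7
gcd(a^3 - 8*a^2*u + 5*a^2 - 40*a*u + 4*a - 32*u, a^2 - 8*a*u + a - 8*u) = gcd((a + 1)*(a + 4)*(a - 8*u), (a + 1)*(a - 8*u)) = -a^2 + 8*a*u - a + 8*u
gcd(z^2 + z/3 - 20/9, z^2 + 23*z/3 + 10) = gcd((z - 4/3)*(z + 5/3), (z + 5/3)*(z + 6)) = z + 5/3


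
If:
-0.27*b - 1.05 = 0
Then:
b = -3.89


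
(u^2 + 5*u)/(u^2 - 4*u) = (u + 5)/(u - 4)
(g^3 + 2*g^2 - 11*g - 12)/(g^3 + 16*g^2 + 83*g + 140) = (g^2 - 2*g - 3)/(g^2 + 12*g + 35)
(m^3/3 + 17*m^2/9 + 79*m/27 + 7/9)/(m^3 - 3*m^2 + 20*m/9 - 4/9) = (9*m^3 + 51*m^2 + 79*m + 21)/(3*(9*m^3 - 27*m^2 + 20*m - 4))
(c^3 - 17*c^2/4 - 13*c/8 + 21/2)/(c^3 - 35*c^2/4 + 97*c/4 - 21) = (c + 3/2)/(c - 3)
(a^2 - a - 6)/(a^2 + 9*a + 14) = (a - 3)/(a + 7)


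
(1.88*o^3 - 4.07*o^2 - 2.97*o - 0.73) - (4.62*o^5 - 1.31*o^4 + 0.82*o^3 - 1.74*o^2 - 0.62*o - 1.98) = -4.62*o^5 + 1.31*o^4 + 1.06*o^3 - 2.33*o^2 - 2.35*o + 1.25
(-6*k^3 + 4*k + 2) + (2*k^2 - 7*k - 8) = -6*k^3 + 2*k^2 - 3*k - 6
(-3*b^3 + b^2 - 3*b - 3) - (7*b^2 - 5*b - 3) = -3*b^3 - 6*b^2 + 2*b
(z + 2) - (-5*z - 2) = 6*z + 4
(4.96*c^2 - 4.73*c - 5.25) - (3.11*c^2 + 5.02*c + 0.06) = 1.85*c^2 - 9.75*c - 5.31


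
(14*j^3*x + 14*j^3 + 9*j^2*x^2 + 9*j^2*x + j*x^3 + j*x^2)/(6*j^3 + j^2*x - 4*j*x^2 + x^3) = j*(14*j^2*x + 14*j^2 + 9*j*x^2 + 9*j*x + x^3 + x^2)/(6*j^3 + j^2*x - 4*j*x^2 + x^3)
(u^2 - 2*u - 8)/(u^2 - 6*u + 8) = (u + 2)/(u - 2)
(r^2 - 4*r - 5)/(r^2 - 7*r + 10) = (r + 1)/(r - 2)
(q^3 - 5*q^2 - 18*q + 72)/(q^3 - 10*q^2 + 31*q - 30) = (q^2 - 2*q - 24)/(q^2 - 7*q + 10)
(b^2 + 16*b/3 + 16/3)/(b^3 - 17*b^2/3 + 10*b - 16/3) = (3*b^2 + 16*b + 16)/(3*b^3 - 17*b^2 + 30*b - 16)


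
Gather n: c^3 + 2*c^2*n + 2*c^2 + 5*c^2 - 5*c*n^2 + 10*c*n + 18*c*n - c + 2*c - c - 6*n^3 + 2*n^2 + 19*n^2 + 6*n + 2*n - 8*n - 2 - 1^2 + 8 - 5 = c^3 + 7*c^2 - 6*n^3 + n^2*(21 - 5*c) + n*(2*c^2 + 28*c)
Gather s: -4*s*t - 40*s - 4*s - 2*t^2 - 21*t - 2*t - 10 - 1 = s*(-4*t - 44) - 2*t^2 - 23*t - 11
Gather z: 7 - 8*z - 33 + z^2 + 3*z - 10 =z^2 - 5*z - 36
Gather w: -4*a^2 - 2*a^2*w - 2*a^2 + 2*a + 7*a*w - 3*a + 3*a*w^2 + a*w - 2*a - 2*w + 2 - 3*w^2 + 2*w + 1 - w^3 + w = -6*a^2 - 3*a - w^3 + w^2*(3*a - 3) + w*(-2*a^2 + 8*a + 1) + 3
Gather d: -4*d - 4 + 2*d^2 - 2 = 2*d^2 - 4*d - 6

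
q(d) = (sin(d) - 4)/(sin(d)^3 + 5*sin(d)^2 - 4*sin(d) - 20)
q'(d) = (sin(d) - 4)*(-3*sin(d)^2*cos(d) - 10*sin(d)*cos(d) + 4*cos(d))/(sin(d)^3 + 5*sin(d)^2 - 4*sin(d) - 20)^2 + cos(d)/(sin(d)^3 + 5*sin(d)^2 - 4*sin(d) - 20) = (-2*sin(d)^3 + 7*sin(d)^2 + 40*sin(d) - 36)*cos(d)/(sin(d)^3 + 5*sin(d)^2 - 4*sin(d) - 20)^2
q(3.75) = 0.28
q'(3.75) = 0.17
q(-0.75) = 0.31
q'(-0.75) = -0.19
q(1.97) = 0.16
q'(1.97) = -0.01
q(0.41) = 0.17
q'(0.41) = -0.04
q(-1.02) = 0.36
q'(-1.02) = -0.18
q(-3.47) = 0.18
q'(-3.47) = 0.05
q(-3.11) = 0.20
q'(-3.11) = 0.09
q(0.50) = 0.17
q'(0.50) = -0.03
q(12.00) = 0.27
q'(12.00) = -0.17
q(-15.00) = 0.30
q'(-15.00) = 0.18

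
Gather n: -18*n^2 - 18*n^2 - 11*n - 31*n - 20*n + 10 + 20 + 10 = -36*n^2 - 62*n + 40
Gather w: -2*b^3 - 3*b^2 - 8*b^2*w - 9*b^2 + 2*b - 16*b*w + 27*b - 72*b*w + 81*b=-2*b^3 - 12*b^2 + 110*b + w*(-8*b^2 - 88*b)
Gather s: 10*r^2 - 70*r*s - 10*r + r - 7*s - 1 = 10*r^2 - 9*r + s*(-70*r - 7) - 1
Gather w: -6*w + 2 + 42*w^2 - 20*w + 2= 42*w^2 - 26*w + 4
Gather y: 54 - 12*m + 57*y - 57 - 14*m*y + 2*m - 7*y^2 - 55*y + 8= -10*m - 7*y^2 + y*(2 - 14*m) + 5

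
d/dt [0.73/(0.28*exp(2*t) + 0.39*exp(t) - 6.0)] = (-0.4088*exp(t) - 0.2847)*exp(t)/(0.28*exp(2*t) + 0.39*exp(t) - 6.0)^2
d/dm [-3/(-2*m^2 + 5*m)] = 3*(5 - 4*m)/(m^2*(2*m - 5)^2)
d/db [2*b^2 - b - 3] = 4*b - 1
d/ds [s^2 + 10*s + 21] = 2*s + 10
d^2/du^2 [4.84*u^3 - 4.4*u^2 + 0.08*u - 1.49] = 29.04*u - 8.8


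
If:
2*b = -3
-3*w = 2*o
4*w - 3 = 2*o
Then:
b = -3/2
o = -9/14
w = 3/7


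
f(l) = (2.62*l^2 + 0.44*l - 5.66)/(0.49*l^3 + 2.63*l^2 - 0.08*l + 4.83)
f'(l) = (5.24*l + 0.44)/(0.49*l^3 + 2.63*l^2 - 0.08*l + 4.83) + (-1.47*l^2 - 5.26*l + 0.08)*(2.62*l^2 + 0.44*l - 5.66)/(0.49*l^3 + 2.63*l^2 - 0.08*l + 4.83)^2 = (-1.2838*l^4 - 0.4312*l^3 + 6.9534*l^2 + 55.0808*l + 1.6724)/(0.2401*l^6 + 2.5774*l^5 + 6.8385*l^4 + 4.3126*l^3 + 25.4122*l^2 - 0.7728*l + 23.3289)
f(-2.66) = 0.81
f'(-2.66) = -0.73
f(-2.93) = 1.01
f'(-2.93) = -0.78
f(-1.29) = -0.23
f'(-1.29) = -0.89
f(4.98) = 0.47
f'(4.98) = -0.02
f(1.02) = -0.31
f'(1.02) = 0.99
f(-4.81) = 4.58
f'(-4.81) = -5.58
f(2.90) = 0.46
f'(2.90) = 0.08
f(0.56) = -0.81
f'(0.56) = 1.06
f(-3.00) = 1.07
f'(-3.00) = -0.80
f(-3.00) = 1.07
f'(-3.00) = -0.80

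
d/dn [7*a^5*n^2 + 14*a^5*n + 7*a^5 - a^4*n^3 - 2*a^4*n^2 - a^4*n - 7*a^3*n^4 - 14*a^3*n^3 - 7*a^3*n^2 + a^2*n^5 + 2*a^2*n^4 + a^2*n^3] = a^2*(14*a^3*n + 14*a^3 - 3*a^2*n^2 - 4*a^2*n - a^2 - 28*a*n^3 - 42*a*n^2 - 14*a*n + 5*n^4 + 8*n^3 + 3*n^2)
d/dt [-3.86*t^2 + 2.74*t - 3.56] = 2.74 - 7.72*t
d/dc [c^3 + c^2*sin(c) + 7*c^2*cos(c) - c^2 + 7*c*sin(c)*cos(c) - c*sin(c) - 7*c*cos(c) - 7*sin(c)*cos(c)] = -7*c^2*sin(c) + c^2*cos(c) + 3*c^2 + 9*c*sin(c) + 13*c*cos(c) + 7*c*cos(2*c) - 2*c - sin(c) + 7*sin(2*c)/2 - 7*cos(c) - 7*cos(2*c)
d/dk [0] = 0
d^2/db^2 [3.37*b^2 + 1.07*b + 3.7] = 6.74000000000000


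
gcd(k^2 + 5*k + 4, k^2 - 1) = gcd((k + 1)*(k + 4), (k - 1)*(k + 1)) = k + 1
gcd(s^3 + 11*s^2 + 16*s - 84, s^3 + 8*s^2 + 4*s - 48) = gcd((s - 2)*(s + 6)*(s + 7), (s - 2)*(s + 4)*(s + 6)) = s^2 + 4*s - 12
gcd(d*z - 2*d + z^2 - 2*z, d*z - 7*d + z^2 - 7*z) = d + z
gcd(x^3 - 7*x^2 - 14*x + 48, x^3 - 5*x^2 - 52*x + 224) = x - 8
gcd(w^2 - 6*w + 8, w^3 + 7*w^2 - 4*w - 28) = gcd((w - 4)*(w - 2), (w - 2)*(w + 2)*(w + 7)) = w - 2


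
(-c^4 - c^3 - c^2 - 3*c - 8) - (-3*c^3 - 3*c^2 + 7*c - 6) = -c^4 + 2*c^3 + 2*c^2 - 10*c - 2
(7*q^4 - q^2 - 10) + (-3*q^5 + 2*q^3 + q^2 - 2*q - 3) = -3*q^5 + 7*q^4 + 2*q^3 - 2*q - 13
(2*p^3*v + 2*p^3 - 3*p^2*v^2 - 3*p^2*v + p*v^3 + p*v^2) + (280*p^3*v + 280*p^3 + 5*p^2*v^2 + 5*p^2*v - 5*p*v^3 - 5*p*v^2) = 282*p^3*v + 282*p^3 + 2*p^2*v^2 + 2*p^2*v - 4*p*v^3 - 4*p*v^2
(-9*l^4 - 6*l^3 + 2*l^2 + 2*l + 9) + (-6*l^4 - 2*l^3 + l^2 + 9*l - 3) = -15*l^4 - 8*l^3 + 3*l^2 + 11*l + 6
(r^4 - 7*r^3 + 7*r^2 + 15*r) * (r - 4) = r^5 - 11*r^4 + 35*r^3 - 13*r^2 - 60*r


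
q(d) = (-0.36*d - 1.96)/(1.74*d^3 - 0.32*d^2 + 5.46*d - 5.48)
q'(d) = (-0.36*d - 1.96)*(-5.22*d^2 + 0.64*d - 5.46)/(1.74*d^3 - 0.32*d^2 + 5.46*d - 5.48)^2 - 0.36/(1.74*d^3 - 0.32*d^2 + 5.46*d - 5.48)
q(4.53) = -0.02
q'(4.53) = 0.01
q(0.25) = 0.50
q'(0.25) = 0.77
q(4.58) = -0.02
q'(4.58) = 0.01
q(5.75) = -0.01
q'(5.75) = 0.00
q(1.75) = -0.21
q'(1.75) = 0.31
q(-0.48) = 0.21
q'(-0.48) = 0.22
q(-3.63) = 0.01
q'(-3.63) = 0.01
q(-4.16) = 0.00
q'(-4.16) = 0.00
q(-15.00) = -0.00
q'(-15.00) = -0.00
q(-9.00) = -0.00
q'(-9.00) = -0.00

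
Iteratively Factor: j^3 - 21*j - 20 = (j + 4)*(j^2 - 4*j - 5) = (j - 5)*(j + 4)*(j + 1)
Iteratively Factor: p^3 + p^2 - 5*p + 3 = (p - 1)*(p^2 + 2*p - 3) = (p - 1)*(p + 3)*(p - 1)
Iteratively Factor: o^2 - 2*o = (o - 2)*(o)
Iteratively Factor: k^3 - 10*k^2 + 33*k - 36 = (k - 4)*(k^2 - 6*k + 9) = (k - 4)*(k - 3)*(k - 3)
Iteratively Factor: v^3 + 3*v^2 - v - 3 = (v - 1)*(v^2 + 4*v + 3) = (v - 1)*(v + 3)*(v + 1)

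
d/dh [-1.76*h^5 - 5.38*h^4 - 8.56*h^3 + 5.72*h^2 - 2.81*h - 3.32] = -8.8*h^4 - 21.52*h^3 - 25.68*h^2 + 11.44*h - 2.81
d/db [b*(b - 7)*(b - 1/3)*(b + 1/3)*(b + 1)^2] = 6*b^5 - 25*b^4 - 472*b^3/9 - 58*b^2/3 + 26*b/9 + 7/9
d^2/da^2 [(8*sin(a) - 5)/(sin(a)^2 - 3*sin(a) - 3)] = (8*sin(a)^5 + 4*sin(a)^4 + 173*sin(a)^3 - 147*sin(a)^2 - 117*sin(a) + 264)/(3*sin(a) + cos(a)^2 + 2)^3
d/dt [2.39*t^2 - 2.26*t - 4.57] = 4.78*t - 2.26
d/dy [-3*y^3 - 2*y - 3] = -9*y^2 - 2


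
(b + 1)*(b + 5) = b^2 + 6*b + 5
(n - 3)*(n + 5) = n^2 + 2*n - 15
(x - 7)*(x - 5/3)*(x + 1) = x^3 - 23*x^2/3 + 3*x + 35/3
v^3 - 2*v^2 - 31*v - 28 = (v - 7)*(v + 1)*(v + 4)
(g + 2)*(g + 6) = g^2 + 8*g + 12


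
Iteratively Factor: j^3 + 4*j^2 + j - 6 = (j + 2)*(j^2 + 2*j - 3) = (j - 1)*(j + 2)*(j + 3)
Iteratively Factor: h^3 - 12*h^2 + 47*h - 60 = (h - 4)*(h^2 - 8*h + 15) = (h - 5)*(h - 4)*(h - 3)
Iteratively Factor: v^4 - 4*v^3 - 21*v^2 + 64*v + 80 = (v - 4)*(v^3 - 21*v - 20) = (v - 4)*(v + 1)*(v^2 - v - 20) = (v - 5)*(v - 4)*(v + 1)*(v + 4)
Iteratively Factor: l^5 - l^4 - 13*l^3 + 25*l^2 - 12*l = (l - 3)*(l^4 + 2*l^3 - 7*l^2 + 4*l) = (l - 3)*(l + 4)*(l^3 - 2*l^2 + l) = (l - 3)*(l - 1)*(l + 4)*(l^2 - l) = l*(l - 3)*(l - 1)*(l + 4)*(l - 1)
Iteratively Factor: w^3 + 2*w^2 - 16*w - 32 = (w + 2)*(w^2 - 16) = (w - 4)*(w + 2)*(w + 4)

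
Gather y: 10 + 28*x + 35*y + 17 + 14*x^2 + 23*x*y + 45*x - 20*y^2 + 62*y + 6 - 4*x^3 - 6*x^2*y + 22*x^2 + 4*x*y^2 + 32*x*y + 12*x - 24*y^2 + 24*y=-4*x^3 + 36*x^2 + 85*x + y^2*(4*x - 44) + y*(-6*x^2 + 55*x + 121) + 33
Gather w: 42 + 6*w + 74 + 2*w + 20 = 8*w + 136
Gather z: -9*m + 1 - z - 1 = -9*m - z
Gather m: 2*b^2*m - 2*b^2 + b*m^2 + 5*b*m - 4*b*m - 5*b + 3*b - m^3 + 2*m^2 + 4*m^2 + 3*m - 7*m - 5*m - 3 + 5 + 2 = -2*b^2 - 2*b - m^3 + m^2*(b + 6) + m*(2*b^2 + b - 9) + 4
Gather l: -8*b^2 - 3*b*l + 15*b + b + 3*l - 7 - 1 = -8*b^2 + 16*b + l*(3 - 3*b) - 8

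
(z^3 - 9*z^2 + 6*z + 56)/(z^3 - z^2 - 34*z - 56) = (z - 4)/(z + 4)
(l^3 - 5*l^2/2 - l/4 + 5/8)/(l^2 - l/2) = l - 2 - 5/(4*l)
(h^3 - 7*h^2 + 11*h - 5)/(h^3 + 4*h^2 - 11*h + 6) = (h - 5)/(h + 6)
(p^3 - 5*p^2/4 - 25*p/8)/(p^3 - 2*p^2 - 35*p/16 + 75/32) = 4*p/(4*p - 3)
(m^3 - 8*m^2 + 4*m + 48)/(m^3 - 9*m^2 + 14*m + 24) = (m + 2)/(m + 1)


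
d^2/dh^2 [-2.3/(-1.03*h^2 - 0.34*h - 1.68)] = (-4.88014*h^2 - 1.61092*h + 2.3*(2.06*h + 0.34)*(4.12*h + 0.68) - 7.95984)/(1.03*h^2 + 0.34*h + 1.68)^3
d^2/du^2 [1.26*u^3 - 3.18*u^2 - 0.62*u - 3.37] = 7.56*u - 6.36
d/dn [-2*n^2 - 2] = -4*n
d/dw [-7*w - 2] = -7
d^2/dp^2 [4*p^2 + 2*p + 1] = 8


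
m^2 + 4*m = m*(m + 4)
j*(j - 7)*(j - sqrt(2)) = j^3 - 7*j^2 - sqrt(2)*j^2 + 7*sqrt(2)*j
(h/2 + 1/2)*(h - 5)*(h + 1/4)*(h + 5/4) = h^4/2 - 5*h^3/4 - 171*h^2/32 - 35*h/8 - 25/32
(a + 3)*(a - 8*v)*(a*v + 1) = a^3*v - 8*a^2*v^2 + 3*a^2*v + a^2 - 24*a*v^2 - 8*a*v + 3*a - 24*v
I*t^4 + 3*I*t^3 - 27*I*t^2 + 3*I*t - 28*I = (t - 4)*(t + 7)*(t + I)*(I*t + 1)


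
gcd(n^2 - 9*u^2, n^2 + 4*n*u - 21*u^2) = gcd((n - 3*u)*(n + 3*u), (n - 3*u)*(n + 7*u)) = -n + 3*u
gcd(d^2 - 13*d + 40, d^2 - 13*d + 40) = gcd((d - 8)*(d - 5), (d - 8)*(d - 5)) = d^2 - 13*d + 40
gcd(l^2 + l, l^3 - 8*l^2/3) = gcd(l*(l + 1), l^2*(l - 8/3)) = l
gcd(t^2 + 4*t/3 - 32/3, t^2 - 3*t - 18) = 1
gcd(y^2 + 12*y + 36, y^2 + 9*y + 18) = y + 6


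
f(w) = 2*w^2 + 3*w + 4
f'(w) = 4*w + 3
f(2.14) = 19.58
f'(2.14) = 11.56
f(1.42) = 12.29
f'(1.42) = 8.68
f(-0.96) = 2.96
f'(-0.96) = -0.84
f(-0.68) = 2.88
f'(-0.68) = 0.28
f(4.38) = 55.51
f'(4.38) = 20.52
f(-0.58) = 2.93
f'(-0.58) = 0.68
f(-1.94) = 5.71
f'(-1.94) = -4.76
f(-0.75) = 2.88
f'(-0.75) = 0.00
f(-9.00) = 139.00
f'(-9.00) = -33.00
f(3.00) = 31.00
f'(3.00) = 15.00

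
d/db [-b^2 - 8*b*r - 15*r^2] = -2*b - 8*r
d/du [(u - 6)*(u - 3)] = 2*u - 9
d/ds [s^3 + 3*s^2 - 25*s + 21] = 3*s^2 + 6*s - 25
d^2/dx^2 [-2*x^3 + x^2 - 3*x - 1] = 2 - 12*x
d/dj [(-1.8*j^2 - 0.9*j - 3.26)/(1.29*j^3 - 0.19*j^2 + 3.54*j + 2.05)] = (2.322*j^4 + 2.322*j^3 + 6.0732*j^2 - 8.6188*j + 9.6954)/(1.6641*j^6 - 0.4902*j^5 + 9.1693*j^4 + 3.9438*j^3 + 11.7526*j^2 + 14.514*j + 4.2025)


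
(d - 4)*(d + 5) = d^2 + d - 20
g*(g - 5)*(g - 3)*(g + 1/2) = g^4 - 15*g^3/2 + 11*g^2 + 15*g/2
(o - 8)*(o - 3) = o^2 - 11*o + 24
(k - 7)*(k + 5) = k^2 - 2*k - 35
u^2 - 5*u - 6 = (u - 6)*(u + 1)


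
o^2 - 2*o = o*(o - 2)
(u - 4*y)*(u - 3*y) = u^2 - 7*u*y + 12*y^2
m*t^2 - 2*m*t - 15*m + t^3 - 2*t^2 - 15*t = (m + t)*(t - 5)*(t + 3)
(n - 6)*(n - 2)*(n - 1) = n^3 - 9*n^2 + 20*n - 12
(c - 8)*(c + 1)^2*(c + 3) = c^4 - 3*c^3 - 33*c^2 - 53*c - 24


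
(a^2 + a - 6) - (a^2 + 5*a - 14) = 8 - 4*a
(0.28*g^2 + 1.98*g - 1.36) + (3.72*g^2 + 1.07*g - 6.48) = 4.0*g^2 + 3.05*g - 7.84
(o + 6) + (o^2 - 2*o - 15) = o^2 - o - 9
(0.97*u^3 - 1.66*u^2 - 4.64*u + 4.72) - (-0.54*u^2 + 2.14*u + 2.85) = 0.97*u^3 - 1.12*u^2 - 6.78*u + 1.87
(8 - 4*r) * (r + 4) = -4*r^2 - 8*r + 32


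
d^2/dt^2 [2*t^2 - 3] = 4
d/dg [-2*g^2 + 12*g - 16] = 12 - 4*g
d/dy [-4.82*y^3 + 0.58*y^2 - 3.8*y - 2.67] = -14.46*y^2 + 1.16*y - 3.8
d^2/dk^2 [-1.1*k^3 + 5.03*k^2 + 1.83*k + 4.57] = 10.06 - 6.6*k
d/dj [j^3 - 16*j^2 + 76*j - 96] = 3*j^2 - 32*j + 76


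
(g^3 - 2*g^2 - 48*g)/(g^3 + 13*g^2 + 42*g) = (g - 8)/(g + 7)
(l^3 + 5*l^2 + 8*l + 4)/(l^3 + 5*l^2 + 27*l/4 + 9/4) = 4*(l^3 + 5*l^2 + 8*l + 4)/(4*l^3 + 20*l^2 + 27*l + 9)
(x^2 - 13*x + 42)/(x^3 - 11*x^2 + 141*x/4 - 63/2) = 4*(x - 7)/(4*x^2 - 20*x + 21)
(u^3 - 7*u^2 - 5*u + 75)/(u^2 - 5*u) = u - 2 - 15/u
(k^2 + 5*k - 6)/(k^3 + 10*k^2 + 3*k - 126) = (k - 1)/(k^2 + 4*k - 21)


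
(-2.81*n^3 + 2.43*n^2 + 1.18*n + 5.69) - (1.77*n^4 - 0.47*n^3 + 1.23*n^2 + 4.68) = -1.77*n^4 - 2.34*n^3 + 1.2*n^2 + 1.18*n + 1.01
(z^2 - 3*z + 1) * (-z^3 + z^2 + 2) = -z^5 + 4*z^4 - 4*z^3 + 3*z^2 - 6*z + 2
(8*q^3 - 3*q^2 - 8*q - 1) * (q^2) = 8*q^5 - 3*q^4 - 8*q^3 - q^2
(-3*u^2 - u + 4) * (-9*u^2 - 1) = 27*u^4 + 9*u^3 - 33*u^2 + u - 4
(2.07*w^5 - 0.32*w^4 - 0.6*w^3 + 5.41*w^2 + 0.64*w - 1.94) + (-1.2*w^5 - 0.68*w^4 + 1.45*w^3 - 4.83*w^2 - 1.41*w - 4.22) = 0.87*w^5 - 1.0*w^4 + 0.85*w^3 + 0.58*w^2 - 0.77*w - 6.16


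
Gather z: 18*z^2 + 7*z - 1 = 18*z^2 + 7*z - 1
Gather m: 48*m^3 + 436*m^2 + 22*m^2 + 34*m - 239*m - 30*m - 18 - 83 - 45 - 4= 48*m^3 + 458*m^2 - 235*m - 150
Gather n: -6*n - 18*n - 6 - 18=-24*n - 24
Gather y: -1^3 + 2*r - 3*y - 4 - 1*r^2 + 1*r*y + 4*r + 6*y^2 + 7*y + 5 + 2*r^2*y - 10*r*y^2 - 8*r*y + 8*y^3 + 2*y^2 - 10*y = -r^2 + 6*r + 8*y^3 + y^2*(8 - 10*r) + y*(2*r^2 - 7*r - 6)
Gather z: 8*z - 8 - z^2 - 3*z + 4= -z^2 + 5*z - 4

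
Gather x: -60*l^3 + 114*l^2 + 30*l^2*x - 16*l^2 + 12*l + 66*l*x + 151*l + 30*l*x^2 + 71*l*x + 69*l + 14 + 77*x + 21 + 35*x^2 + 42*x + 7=-60*l^3 + 98*l^2 + 232*l + x^2*(30*l + 35) + x*(30*l^2 + 137*l + 119) + 42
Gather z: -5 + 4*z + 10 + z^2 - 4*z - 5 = z^2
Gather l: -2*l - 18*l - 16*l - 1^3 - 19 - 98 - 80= -36*l - 198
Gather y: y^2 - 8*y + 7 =y^2 - 8*y + 7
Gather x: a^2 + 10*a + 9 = a^2 + 10*a + 9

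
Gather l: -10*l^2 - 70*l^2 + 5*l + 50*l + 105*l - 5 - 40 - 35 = -80*l^2 + 160*l - 80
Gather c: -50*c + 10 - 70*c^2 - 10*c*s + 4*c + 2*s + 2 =-70*c^2 + c*(-10*s - 46) + 2*s + 12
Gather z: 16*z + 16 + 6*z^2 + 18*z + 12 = 6*z^2 + 34*z + 28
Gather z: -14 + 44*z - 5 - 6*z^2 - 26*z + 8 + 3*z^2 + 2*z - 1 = -3*z^2 + 20*z - 12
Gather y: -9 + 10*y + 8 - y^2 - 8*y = -y^2 + 2*y - 1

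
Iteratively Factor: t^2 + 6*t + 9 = (t + 3)*(t + 3)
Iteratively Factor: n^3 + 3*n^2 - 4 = (n + 2)*(n^2 + n - 2) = (n + 2)^2*(n - 1)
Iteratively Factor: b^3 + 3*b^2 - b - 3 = (b + 1)*(b^2 + 2*b - 3) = (b - 1)*(b + 1)*(b + 3)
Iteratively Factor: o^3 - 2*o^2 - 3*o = (o)*(o^2 - 2*o - 3) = o*(o + 1)*(o - 3)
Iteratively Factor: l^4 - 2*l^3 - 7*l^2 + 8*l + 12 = (l - 2)*(l^3 - 7*l - 6) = (l - 2)*(l + 1)*(l^2 - l - 6) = (l - 3)*(l - 2)*(l + 1)*(l + 2)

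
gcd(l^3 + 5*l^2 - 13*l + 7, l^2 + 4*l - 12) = 1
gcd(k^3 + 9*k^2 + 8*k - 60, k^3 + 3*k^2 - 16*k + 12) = k^2 + 4*k - 12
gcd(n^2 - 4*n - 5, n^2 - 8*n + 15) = n - 5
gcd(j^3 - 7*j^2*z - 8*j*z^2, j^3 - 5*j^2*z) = j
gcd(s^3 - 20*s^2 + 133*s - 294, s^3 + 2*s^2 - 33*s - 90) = s - 6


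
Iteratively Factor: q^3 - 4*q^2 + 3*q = (q - 1)*(q^2 - 3*q) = q*(q - 1)*(q - 3)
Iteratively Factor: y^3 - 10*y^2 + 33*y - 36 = (y - 4)*(y^2 - 6*y + 9) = (y - 4)*(y - 3)*(y - 3)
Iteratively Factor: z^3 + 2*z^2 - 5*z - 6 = (z - 2)*(z^2 + 4*z + 3) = (z - 2)*(z + 3)*(z + 1)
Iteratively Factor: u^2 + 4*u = (u)*(u + 4)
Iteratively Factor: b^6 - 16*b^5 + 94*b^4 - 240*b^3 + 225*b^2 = (b - 5)*(b^5 - 11*b^4 + 39*b^3 - 45*b^2) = (b - 5)*(b - 3)*(b^4 - 8*b^3 + 15*b^2) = (b - 5)*(b - 3)^2*(b^3 - 5*b^2) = (b - 5)^2*(b - 3)^2*(b^2) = b*(b - 5)^2*(b - 3)^2*(b)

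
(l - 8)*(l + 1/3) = l^2 - 23*l/3 - 8/3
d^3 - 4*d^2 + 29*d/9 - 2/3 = (d - 3)*(d - 2/3)*(d - 1/3)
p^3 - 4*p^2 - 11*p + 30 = (p - 5)*(p - 2)*(p + 3)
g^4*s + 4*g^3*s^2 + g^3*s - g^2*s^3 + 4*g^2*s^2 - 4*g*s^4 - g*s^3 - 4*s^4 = (g - s)*(g + s)*(g + 4*s)*(g*s + s)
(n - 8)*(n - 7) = n^2 - 15*n + 56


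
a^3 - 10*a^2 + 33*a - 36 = (a - 4)*(a - 3)^2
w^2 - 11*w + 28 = (w - 7)*(w - 4)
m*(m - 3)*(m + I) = m^3 - 3*m^2 + I*m^2 - 3*I*m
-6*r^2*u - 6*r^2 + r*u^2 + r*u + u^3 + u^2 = (-2*r + u)*(3*r + u)*(u + 1)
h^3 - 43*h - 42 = (h - 7)*(h + 1)*(h + 6)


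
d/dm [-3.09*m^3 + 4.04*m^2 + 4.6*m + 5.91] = -9.27*m^2 + 8.08*m + 4.6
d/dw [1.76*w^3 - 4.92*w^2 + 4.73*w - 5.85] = 5.28*w^2 - 9.84*w + 4.73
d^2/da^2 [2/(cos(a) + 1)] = 2*(sin(a)^2 + cos(a) + 1)/(cos(a) + 1)^3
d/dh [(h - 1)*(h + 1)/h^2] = 2/h^3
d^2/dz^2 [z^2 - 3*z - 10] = 2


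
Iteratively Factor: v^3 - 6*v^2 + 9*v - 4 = (v - 1)*(v^2 - 5*v + 4) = (v - 1)^2*(v - 4)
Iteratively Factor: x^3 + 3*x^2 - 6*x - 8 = (x + 4)*(x^2 - x - 2) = (x - 2)*(x + 4)*(x + 1)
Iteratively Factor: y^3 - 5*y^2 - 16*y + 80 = (y - 4)*(y^2 - y - 20) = (y - 5)*(y - 4)*(y + 4)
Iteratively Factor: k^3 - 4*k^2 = (k)*(k^2 - 4*k) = k^2*(k - 4)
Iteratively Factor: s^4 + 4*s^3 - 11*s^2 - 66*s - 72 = (s + 3)*(s^3 + s^2 - 14*s - 24) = (s + 3)^2*(s^2 - 2*s - 8) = (s - 4)*(s + 3)^2*(s + 2)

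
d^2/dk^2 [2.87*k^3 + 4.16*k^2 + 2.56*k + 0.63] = 17.22*k + 8.32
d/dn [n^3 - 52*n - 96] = 3*n^2 - 52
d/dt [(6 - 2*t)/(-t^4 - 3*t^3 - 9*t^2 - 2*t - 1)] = 2*(-3*t^4 + 6*t^3 + 18*t^2 + 54*t + 7)/(t^8 + 6*t^7 + 27*t^6 + 58*t^5 + 95*t^4 + 42*t^3 + 22*t^2 + 4*t + 1)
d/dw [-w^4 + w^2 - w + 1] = -4*w^3 + 2*w - 1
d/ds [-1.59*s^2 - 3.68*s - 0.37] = -3.18*s - 3.68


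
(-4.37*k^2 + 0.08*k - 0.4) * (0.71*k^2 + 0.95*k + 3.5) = -3.1027*k^4 - 4.0947*k^3 - 15.503*k^2 - 0.1*k - 1.4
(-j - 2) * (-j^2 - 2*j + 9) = j^3 + 4*j^2 - 5*j - 18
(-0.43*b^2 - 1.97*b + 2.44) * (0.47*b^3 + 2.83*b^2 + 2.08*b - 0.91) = -0.2021*b^5 - 2.1428*b^4 - 5.3227*b^3 + 3.1989*b^2 + 6.8679*b - 2.2204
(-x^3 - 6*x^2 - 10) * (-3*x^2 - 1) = 3*x^5 + 18*x^4 + x^3 + 36*x^2 + 10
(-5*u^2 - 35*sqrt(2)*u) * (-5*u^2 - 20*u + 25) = 25*u^4 + 100*u^3 + 175*sqrt(2)*u^3 - 125*u^2 + 700*sqrt(2)*u^2 - 875*sqrt(2)*u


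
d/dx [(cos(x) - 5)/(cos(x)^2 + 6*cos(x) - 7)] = (cos(x)^2 - 10*cos(x) - 23)*sin(x)/(cos(x)^2 + 6*cos(x) - 7)^2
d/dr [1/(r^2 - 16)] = -2*r/(r^2 - 16)^2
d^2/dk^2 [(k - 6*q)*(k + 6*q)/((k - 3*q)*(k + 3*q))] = 162*q^2*(k^2 + 3*q^2)/(-k^6 + 27*k^4*q^2 - 243*k^2*q^4 + 729*q^6)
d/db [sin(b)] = cos(b)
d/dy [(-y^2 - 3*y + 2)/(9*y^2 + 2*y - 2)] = (25*y^2 - 32*y + 2)/(81*y^4 + 36*y^3 - 32*y^2 - 8*y + 4)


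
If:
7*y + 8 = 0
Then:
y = -8/7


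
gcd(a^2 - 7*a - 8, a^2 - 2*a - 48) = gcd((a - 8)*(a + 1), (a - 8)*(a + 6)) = a - 8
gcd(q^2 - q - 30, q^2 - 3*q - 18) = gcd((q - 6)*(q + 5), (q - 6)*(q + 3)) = q - 6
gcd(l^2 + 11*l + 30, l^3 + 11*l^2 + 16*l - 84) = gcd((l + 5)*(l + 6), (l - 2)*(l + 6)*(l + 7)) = l + 6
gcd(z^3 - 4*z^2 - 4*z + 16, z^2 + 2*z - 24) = z - 4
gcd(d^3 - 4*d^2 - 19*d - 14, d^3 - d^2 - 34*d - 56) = d^2 - 5*d - 14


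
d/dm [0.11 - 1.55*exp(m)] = -1.55*exp(m)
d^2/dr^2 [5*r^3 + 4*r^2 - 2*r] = 30*r + 8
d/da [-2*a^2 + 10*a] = 10 - 4*a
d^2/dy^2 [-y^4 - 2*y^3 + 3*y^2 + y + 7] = -12*y^2 - 12*y + 6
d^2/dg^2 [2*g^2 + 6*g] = 4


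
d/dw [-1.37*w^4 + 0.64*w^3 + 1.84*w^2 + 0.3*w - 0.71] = -5.48*w^3 + 1.92*w^2 + 3.68*w + 0.3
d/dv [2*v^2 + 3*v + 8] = 4*v + 3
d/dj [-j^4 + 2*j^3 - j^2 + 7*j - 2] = -4*j^3 + 6*j^2 - 2*j + 7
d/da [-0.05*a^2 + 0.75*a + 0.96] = 0.75 - 0.1*a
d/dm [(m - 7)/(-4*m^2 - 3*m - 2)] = (-4*m^2 - 3*m + (m - 7)*(8*m + 3) - 2)/(4*m^2 + 3*m + 2)^2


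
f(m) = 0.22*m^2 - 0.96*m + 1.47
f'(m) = 0.44*m - 0.96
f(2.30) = 0.43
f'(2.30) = 0.05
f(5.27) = 2.52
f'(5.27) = 1.36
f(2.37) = 0.43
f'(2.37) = 0.08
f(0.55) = 1.01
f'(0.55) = -0.72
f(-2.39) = 5.02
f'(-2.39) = -2.01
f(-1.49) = 3.39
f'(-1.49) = -1.62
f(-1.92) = 4.12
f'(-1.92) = -1.80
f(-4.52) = 10.30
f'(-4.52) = -2.95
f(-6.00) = 15.15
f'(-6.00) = -3.60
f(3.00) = 0.57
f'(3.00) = 0.36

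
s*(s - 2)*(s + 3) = s^3 + s^2 - 6*s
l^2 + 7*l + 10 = (l + 2)*(l + 5)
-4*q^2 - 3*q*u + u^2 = (-4*q + u)*(q + u)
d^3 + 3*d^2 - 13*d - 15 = (d - 3)*(d + 1)*(d + 5)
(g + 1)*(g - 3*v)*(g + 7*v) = g^3 + 4*g^2*v + g^2 - 21*g*v^2 + 4*g*v - 21*v^2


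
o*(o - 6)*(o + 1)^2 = o^4 - 4*o^3 - 11*o^2 - 6*o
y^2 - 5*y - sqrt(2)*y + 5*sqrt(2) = (y - 5)*(y - sqrt(2))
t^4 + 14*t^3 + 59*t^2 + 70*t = t*(t + 2)*(t + 5)*(t + 7)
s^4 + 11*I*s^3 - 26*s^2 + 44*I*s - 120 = (s - 2*I)*(s + 2*I)*(s + 5*I)*(s + 6*I)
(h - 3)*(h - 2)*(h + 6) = h^3 + h^2 - 24*h + 36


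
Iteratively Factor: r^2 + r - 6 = (r - 2)*(r + 3)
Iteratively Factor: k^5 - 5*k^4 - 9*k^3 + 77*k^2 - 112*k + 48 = (k - 1)*(k^4 - 4*k^3 - 13*k^2 + 64*k - 48) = (k - 4)*(k - 1)*(k^3 - 13*k + 12) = (k - 4)*(k - 3)*(k - 1)*(k^2 + 3*k - 4) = (k - 4)*(k - 3)*(k - 1)*(k + 4)*(k - 1)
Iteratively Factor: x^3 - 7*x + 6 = (x - 2)*(x^2 + 2*x - 3) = (x - 2)*(x - 1)*(x + 3)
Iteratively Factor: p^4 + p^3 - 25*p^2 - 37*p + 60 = (p - 1)*(p^3 + 2*p^2 - 23*p - 60) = (p - 1)*(p + 3)*(p^2 - p - 20) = (p - 5)*(p - 1)*(p + 3)*(p + 4)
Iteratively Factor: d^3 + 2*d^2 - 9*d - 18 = (d - 3)*(d^2 + 5*d + 6) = (d - 3)*(d + 3)*(d + 2)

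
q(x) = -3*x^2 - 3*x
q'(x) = -6*x - 3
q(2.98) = -35.58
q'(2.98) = -20.88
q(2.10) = -19.53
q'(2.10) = -15.60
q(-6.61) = -111.25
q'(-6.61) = 36.66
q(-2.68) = -13.51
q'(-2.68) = 13.08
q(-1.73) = -3.79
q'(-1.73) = 7.38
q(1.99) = -17.85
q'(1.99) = -14.94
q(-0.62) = 0.71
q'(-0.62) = 0.72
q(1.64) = -12.99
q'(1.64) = -12.84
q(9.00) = -270.00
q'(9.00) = -57.00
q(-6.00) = -90.00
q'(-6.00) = 33.00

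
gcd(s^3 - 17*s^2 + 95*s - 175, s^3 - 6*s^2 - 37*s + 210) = s^2 - 12*s + 35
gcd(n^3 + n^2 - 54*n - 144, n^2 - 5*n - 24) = n^2 - 5*n - 24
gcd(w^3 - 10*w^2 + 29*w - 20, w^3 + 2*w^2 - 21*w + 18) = w - 1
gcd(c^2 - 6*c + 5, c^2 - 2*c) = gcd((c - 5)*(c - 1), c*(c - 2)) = 1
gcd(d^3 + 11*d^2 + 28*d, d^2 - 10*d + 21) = 1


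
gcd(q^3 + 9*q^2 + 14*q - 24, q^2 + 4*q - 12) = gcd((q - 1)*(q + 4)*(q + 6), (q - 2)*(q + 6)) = q + 6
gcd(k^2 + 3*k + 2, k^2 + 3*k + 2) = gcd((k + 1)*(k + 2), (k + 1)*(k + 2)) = k^2 + 3*k + 2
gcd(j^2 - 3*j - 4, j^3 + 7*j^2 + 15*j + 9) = j + 1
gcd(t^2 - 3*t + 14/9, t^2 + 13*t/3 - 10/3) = t - 2/3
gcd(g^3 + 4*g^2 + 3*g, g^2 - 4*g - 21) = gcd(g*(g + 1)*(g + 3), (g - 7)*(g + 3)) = g + 3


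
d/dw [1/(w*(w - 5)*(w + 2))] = (-w*(w - 5) - w*(w + 2) - (w - 5)*(w + 2))/(w^2*(w - 5)^2*(w + 2)^2)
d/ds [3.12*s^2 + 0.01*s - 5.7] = 6.24*s + 0.01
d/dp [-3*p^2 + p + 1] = 1 - 6*p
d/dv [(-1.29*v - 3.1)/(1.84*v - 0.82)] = (12.441712*v - 5.544676)/(1.84*v - 0.82)^3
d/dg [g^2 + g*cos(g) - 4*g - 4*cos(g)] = -g*sin(g) + 2*g + 4*sin(g) + cos(g) - 4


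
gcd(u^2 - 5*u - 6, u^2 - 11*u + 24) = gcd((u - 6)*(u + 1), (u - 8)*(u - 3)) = 1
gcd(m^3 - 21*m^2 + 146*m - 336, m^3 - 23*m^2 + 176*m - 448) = m^2 - 15*m + 56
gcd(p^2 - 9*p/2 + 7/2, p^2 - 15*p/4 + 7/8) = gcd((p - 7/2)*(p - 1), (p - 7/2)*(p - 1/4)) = p - 7/2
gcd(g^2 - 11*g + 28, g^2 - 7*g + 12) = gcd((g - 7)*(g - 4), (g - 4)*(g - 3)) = g - 4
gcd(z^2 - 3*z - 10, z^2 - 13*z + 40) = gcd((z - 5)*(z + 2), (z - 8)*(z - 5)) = z - 5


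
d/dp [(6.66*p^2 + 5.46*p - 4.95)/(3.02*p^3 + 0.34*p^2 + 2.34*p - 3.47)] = (-20.1132*p^4 - 32.9784*p^3 + 58.575*p^2 - 42.8544*p - 7.3632)/(9.1204*p^6 + 2.0536*p^5 + 14.2492*p^4 - 19.3676*p^3 + 3.116*p^2 - 16.2396*p + 12.0409)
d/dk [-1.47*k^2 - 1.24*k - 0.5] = -2.94*k - 1.24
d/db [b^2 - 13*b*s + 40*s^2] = 2*b - 13*s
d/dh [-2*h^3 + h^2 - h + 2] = -6*h^2 + 2*h - 1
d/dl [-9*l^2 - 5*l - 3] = -18*l - 5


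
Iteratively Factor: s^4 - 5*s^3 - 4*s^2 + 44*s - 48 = (s - 2)*(s^3 - 3*s^2 - 10*s + 24) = (s - 2)^2*(s^2 - s - 12) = (s - 4)*(s - 2)^2*(s + 3)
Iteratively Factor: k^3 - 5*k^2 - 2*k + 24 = (k - 3)*(k^2 - 2*k - 8) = (k - 4)*(k - 3)*(k + 2)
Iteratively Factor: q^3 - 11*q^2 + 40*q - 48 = (q - 3)*(q^2 - 8*q + 16) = (q - 4)*(q - 3)*(q - 4)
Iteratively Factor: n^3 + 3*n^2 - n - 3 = (n - 1)*(n^2 + 4*n + 3) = (n - 1)*(n + 3)*(n + 1)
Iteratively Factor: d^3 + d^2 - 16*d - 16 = (d - 4)*(d^2 + 5*d + 4) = (d - 4)*(d + 1)*(d + 4)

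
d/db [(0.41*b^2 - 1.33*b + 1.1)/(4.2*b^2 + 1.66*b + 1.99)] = (6.2666*b^2 - 7.6082*b - 4.4727)/(17.64*b^4 + 13.944*b^3 + 19.4716*b^2 + 6.6068*b + 3.9601)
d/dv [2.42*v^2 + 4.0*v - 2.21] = 4.84*v + 4.0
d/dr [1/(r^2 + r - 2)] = (-2*r - 1)/(r^2 + r - 2)^2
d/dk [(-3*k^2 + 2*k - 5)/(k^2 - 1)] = 2*(-k^2 + 8*k - 1)/(k^4 - 2*k^2 + 1)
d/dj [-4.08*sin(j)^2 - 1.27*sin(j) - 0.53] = -(8.16*sin(j) + 1.27)*cos(j)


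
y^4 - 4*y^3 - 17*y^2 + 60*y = y*(y - 5)*(y - 3)*(y + 4)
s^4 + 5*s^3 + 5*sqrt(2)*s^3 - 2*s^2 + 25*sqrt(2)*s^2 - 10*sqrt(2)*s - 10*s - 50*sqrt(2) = (s + 5)*(s - sqrt(2))*(s + sqrt(2))*(s + 5*sqrt(2))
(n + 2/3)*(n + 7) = n^2 + 23*n/3 + 14/3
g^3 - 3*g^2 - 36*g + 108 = (g - 6)*(g - 3)*(g + 6)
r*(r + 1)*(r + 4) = r^3 + 5*r^2 + 4*r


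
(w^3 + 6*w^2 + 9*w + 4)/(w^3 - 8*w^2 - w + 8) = (w^2 + 5*w + 4)/(w^2 - 9*w + 8)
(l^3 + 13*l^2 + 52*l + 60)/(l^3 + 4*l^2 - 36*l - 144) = (l^2 + 7*l + 10)/(l^2 - 2*l - 24)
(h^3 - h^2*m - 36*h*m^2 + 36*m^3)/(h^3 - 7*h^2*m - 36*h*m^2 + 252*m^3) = (h - m)/(h - 7*m)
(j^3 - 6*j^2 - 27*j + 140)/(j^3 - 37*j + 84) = (j^2 - 2*j - 35)/(j^2 + 4*j - 21)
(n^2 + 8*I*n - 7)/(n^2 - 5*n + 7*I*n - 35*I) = (n + I)/(n - 5)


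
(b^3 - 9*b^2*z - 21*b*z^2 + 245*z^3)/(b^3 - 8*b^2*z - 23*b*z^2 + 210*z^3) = (-b + 7*z)/(-b + 6*z)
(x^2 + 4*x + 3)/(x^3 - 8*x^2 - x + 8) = (x + 3)/(x^2 - 9*x + 8)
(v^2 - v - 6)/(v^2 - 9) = (v + 2)/(v + 3)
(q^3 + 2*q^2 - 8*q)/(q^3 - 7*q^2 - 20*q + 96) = q*(q - 2)/(q^2 - 11*q + 24)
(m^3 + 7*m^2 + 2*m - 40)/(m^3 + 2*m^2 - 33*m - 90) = (m^2 + 2*m - 8)/(m^2 - 3*m - 18)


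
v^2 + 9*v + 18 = (v + 3)*(v + 6)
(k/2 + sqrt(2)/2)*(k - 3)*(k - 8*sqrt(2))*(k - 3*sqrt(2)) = k^4/2 - 5*sqrt(2)*k^3 - 3*k^3/2 + 13*k^2 + 15*sqrt(2)*k^2 - 39*k + 24*sqrt(2)*k - 72*sqrt(2)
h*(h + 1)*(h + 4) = h^3 + 5*h^2 + 4*h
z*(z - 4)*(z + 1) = z^3 - 3*z^2 - 4*z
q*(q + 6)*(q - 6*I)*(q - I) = q^4 + 6*q^3 - 7*I*q^3 - 6*q^2 - 42*I*q^2 - 36*q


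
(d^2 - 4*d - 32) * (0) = 0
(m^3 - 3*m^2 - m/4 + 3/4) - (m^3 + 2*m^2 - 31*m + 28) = -5*m^2 + 123*m/4 - 109/4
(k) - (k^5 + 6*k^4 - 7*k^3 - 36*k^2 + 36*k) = -k^5 - 6*k^4 + 7*k^3 + 36*k^2 - 35*k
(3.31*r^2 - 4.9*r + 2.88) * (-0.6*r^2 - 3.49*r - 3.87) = -1.986*r^4 - 8.6119*r^3 + 2.5633*r^2 + 8.9118*r - 11.1456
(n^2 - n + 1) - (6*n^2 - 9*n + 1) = -5*n^2 + 8*n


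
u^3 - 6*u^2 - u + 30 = (u - 5)*(u - 3)*(u + 2)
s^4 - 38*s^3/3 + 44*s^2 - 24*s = s*(s - 6)^2*(s - 2/3)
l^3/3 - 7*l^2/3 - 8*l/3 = l*(l/3 + 1/3)*(l - 8)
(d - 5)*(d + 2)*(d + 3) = d^3 - 19*d - 30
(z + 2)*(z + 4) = z^2 + 6*z + 8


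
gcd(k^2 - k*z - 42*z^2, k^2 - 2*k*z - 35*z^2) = -k + 7*z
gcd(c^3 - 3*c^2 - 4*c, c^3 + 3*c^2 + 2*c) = c^2 + c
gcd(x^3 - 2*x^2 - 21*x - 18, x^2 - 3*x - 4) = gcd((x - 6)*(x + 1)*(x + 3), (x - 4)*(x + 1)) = x + 1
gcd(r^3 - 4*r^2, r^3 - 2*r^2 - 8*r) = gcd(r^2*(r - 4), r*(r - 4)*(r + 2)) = r^2 - 4*r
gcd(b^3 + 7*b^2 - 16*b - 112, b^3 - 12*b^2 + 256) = b + 4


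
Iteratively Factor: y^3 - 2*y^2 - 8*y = (y - 4)*(y^2 + 2*y) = y*(y - 4)*(y + 2)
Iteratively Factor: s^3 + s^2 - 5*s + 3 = (s - 1)*(s^2 + 2*s - 3) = (s - 1)^2*(s + 3)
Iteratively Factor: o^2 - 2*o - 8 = (o - 4)*(o + 2)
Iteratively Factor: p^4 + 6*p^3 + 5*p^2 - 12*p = (p - 1)*(p^3 + 7*p^2 + 12*p) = (p - 1)*(p + 3)*(p^2 + 4*p) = (p - 1)*(p + 3)*(p + 4)*(p)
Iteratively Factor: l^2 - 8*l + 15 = (l - 5)*(l - 3)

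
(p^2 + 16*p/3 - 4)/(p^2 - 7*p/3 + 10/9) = 3*(p + 6)/(3*p - 5)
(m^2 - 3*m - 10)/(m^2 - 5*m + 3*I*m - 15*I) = (m + 2)/(m + 3*I)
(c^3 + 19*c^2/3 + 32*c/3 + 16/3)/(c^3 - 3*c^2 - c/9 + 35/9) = 3*(3*c^2 + 16*c + 16)/(9*c^2 - 36*c + 35)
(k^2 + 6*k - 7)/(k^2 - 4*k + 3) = (k + 7)/(k - 3)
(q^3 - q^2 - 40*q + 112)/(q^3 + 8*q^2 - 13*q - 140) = (q - 4)/(q + 5)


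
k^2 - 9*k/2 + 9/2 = (k - 3)*(k - 3/2)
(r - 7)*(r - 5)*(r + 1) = r^3 - 11*r^2 + 23*r + 35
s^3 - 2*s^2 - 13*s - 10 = (s - 5)*(s + 1)*(s + 2)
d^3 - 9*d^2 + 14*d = d*(d - 7)*(d - 2)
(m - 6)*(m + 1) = m^2 - 5*m - 6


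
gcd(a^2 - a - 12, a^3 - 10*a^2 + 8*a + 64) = a - 4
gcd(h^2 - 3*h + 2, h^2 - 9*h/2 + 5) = h - 2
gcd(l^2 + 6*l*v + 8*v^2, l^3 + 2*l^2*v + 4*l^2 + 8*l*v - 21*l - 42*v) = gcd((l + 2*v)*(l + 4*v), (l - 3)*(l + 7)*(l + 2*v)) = l + 2*v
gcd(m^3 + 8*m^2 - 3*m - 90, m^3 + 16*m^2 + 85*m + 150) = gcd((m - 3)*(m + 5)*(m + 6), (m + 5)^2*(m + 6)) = m^2 + 11*m + 30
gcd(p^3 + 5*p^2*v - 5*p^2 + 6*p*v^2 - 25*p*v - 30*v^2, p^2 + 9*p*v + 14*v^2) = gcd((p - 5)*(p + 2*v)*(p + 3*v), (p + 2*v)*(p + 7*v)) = p + 2*v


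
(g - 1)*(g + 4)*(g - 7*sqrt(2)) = g^3 - 7*sqrt(2)*g^2 + 3*g^2 - 21*sqrt(2)*g - 4*g + 28*sqrt(2)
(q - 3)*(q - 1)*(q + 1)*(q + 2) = q^4 - q^3 - 7*q^2 + q + 6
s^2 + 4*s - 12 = (s - 2)*(s + 6)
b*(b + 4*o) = b^2 + 4*b*o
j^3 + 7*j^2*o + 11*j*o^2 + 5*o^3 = (j + o)^2*(j + 5*o)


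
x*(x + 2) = x^2 + 2*x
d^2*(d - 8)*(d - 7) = d^4 - 15*d^3 + 56*d^2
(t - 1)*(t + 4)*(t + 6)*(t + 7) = t^4 + 16*t^3 + 77*t^2 + 74*t - 168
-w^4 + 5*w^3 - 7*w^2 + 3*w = w*(w - 3)*(I*w - I)^2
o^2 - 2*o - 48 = (o - 8)*(o + 6)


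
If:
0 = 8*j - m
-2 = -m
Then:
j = 1/4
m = 2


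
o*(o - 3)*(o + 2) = o^3 - o^2 - 6*o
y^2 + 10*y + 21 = (y + 3)*(y + 7)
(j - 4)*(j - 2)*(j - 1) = j^3 - 7*j^2 + 14*j - 8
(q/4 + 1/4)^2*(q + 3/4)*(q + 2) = q^4/16 + 19*q^3/64 + q^2/2 + 23*q/64 + 3/32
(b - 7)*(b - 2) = b^2 - 9*b + 14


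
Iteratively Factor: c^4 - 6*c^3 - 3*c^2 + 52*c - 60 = (c - 2)*(c^3 - 4*c^2 - 11*c + 30) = (c - 5)*(c - 2)*(c^2 + c - 6) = (c - 5)*(c - 2)*(c + 3)*(c - 2)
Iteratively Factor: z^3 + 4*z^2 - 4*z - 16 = (z + 4)*(z^2 - 4) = (z - 2)*(z + 4)*(z + 2)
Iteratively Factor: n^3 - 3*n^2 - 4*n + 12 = (n - 3)*(n^2 - 4) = (n - 3)*(n - 2)*(n + 2)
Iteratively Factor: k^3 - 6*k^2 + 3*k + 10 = (k - 2)*(k^2 - 4*k - 5) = (k - 2)*(k + 1)*(k - 5)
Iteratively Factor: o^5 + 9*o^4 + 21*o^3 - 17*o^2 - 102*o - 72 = (o + 1)*(o^4 + 8*o^3 + 13*o^2 - 30*o - 72) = (o + 1)*(o + 4)*(o^3 + 4*o^2 - 3*o - 18) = (o + 1)*(o + 3)*(o + 4)*(o^2 + o - 6) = (o + 1)*(o + 3)^2*(o + 4)*(o - 2)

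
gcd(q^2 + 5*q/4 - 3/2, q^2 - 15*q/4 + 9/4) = q - 3/4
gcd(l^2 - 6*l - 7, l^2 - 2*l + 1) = 1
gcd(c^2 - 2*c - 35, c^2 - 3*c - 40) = c + 5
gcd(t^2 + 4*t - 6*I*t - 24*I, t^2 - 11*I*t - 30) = t - 6*I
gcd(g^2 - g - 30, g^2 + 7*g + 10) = g + 5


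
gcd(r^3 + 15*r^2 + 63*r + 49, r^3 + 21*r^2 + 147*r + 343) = r^2 + 14*r + 49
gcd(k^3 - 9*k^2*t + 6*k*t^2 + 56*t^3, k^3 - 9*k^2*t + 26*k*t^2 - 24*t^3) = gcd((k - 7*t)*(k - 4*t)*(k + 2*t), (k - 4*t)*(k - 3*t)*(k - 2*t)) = -k + 4*t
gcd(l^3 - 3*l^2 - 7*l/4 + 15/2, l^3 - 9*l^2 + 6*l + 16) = l - 2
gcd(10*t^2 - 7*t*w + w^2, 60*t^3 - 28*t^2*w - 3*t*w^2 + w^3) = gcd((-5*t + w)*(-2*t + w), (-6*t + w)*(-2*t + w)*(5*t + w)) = 2*t - w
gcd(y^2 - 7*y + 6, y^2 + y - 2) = y - 1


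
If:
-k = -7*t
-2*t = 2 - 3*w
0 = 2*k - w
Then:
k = 7/20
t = 1/20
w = 7/10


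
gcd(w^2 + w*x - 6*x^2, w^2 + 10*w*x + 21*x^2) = w + 3*x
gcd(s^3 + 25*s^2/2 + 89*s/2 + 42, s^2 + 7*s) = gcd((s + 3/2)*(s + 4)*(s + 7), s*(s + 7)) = s + 7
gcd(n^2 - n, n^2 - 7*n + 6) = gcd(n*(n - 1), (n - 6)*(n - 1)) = n - 1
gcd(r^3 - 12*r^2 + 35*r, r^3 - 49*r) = r^2 - 7*r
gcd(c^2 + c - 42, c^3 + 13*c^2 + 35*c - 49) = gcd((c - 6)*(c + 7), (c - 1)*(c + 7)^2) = c + 7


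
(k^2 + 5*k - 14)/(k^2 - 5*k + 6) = (k + 7)/(k - 3)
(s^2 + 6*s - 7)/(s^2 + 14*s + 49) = (s - 1)/(s + 7)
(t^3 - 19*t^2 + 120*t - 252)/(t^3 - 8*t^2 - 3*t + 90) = (t^2 - 13*t + 42)/(t^2 - 2*t - 15)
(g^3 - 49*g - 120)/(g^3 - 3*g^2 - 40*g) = (g + 3)/g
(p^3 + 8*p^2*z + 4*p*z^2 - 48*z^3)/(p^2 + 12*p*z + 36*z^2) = (p^2 + 2*p*z - 8*z^2)/(p + 6*z)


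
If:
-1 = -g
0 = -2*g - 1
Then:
No Solution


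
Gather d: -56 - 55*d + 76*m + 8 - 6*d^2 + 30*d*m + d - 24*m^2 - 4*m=-6*d^2 + d*(30*m - 54) - 24*m^2 + 72*m - 48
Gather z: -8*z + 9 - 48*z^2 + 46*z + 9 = -48*z^2 + 38*z + 18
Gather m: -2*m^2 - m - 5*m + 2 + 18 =-2*m^2 - 6*m + 20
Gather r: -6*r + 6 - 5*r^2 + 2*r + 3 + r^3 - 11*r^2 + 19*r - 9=r^3 - 16*r^2 + 15*r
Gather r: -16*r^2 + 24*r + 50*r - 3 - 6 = -16*r^2 + 74*r - 9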